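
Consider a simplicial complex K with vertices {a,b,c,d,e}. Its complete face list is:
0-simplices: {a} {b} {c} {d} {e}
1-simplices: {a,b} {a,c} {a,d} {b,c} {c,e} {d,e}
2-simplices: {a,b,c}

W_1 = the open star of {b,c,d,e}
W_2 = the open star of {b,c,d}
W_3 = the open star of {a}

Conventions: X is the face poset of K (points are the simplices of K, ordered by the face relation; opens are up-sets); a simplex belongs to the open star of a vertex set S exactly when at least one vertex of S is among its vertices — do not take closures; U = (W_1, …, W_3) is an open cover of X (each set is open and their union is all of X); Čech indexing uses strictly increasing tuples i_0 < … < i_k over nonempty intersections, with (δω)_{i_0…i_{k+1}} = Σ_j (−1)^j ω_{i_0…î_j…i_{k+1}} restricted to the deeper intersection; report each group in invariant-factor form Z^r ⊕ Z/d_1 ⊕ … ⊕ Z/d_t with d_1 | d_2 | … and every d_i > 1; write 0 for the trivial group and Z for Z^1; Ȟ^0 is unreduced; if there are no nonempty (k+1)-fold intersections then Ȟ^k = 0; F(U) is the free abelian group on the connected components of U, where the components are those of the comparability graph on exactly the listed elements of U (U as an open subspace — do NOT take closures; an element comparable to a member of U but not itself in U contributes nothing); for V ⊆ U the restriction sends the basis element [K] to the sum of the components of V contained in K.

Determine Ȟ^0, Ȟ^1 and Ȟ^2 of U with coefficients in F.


nerve simplices:
  W1={{b},{c},{d},{e},{a,b},{a,c},{a,d},{b,c},{c,e},{d,e},{a,b,c}} W2={{b},{c},{d},{a,b},{a,c},{a,d},{b,c},{c,e},{d,e},{a,b,c}} W3={{a},{a,b},{a,c},{a,d},{a,b,c}}
  W12={{b},{c},{d},{a,b},{a,c},{a,d},{b,c},{c,e},{d,e},{a,b,c}} W13={{a,b},{a,c},{a,d},{a,b,c}} W23={{a,b},{a,c},{a,d},{a,b,c}}
  W123={{a,b},{a,c},{a,d},{a,b,c}}
components per intersection:
  W1: {{b},{c},{d},{e},{a,b},{a,c},{a,d},{b,c},{c,e},{d,e},{a,b,c}}
  W2: {{b},{c},{a,b},{a,c},{b,c},{c,e},{a,b,c}} {{d},{a,d},{d,e}}
  W3: {{a},{a,b},{a,c},{a,d},{a,b,c}}
  W12: {{b},{c},{a,b},{a,c},{b,c},{c,e},{a,b,c}} {{d},{a,d},{d,e}}
  W13: {{a,b},{a,c},{a,b,c}} {{a,d}}
  W23: {{a,b},{a,c},{a,b,c}} {{a,d}}
  W123: {{a,b},{a,c},{a,b,c}} {{a,d}}
C dims 4,6,2; δ0: rk 3, SNF 1^3; δ1: rk 2, SNF 1^2
degree 0: 4−3−0 = 1 → Ȟ^0 ≅ Z
degree 1: 6−2−3 = 1 → Ȟ^1 ≅ Z
degree 2: 2−0−2 = 0 → Ȟ^2 ≅ 0

Ȟ^0 ≅ Z, Ȟ^1 ≅ Z and Ȟ^2 ≅ 0


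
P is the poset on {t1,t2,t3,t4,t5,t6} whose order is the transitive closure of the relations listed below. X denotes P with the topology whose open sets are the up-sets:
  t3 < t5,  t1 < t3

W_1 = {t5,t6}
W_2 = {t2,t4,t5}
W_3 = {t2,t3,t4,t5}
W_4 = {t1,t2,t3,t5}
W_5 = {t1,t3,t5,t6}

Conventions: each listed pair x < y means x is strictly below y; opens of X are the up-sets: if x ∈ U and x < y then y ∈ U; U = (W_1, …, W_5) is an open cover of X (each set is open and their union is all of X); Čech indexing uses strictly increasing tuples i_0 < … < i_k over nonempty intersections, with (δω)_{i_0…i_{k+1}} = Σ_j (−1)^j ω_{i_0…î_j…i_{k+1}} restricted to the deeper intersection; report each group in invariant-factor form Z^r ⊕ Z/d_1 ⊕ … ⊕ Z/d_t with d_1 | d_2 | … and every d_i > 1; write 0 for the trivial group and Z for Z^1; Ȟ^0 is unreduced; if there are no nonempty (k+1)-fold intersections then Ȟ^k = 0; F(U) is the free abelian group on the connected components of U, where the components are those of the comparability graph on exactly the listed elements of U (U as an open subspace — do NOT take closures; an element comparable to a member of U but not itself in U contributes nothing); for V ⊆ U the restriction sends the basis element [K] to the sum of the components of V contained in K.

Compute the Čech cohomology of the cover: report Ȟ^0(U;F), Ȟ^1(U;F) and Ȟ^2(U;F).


Ȟ^0(U;F) ≅ Z^4,  Ȟ^1(U;F) ≅ 0,  Ȟ^2(U;F) ≅ 0

nonempty overlaps:
  W12={t5} W13={t5} W14={t5} W15={t5,t6} W23={t2,t4,t5} W24={t2,t5} W25={t5} W34={t2,t3,t5} W35={t3,t5} W45={t1,t3,t5}
  W123={t5} W124={t5} W125={t5} W134={t5} W135={t5} W145={t5} W234={t2,t5} W235={t5} W245={t5} W345={t3,t5}
  W1234={t5} W1235={t5} W1245={t5} W1345={t5} W2345={t5}
  W12345={t5}
components per intersection:
  W1: {t5} {t6}
  W2: {t2} {t4} {t5}
  W3: {t2} {t3,t5} {t4}
  W4: {t1,t3,t5} {t2}
  W5: {t1,t3,t5} {t6}
  W12: {t5}
  W13: {t5}
  W14: {t5}
  W15: {t5} {t6}
  W23: {t2} {t4} {t5}
  W24: {t2} {t5}
  W25: {t5}
  W34: {t2} {t3,t5}
  W35: {t3,t5}
  W45: {t1,t3,t5}
  W123: {t5}
  W124: {t5}
  W125: {t5}
  W134: {t5}
  W135: {t5}
  W145: {t5}
  W234: {t2} {t5}
  W235: {t5}
  W245: {t5}
  W345: {t3,t5}
  W1234: {t5}
  W1235: {t5}
  W1245: {t5}
  W1345: {t5}
  W2345: {t5}
  W12345: {t5}
C dims 12,15,11,5; δ0: rk 8, SNF 1^8; δ1: rk 7, SNF 1^7; δ2: rk 4, SNF 1^4
degree 0: 12−8−0 = 4 → Ȟ^0 ≅ Z^4
degree 1: 15−7−8 = 0 → Ȟ^1 ≅ 0
degree 2: 11−4−7 = 0 → Ȟ^2 ≅ 0


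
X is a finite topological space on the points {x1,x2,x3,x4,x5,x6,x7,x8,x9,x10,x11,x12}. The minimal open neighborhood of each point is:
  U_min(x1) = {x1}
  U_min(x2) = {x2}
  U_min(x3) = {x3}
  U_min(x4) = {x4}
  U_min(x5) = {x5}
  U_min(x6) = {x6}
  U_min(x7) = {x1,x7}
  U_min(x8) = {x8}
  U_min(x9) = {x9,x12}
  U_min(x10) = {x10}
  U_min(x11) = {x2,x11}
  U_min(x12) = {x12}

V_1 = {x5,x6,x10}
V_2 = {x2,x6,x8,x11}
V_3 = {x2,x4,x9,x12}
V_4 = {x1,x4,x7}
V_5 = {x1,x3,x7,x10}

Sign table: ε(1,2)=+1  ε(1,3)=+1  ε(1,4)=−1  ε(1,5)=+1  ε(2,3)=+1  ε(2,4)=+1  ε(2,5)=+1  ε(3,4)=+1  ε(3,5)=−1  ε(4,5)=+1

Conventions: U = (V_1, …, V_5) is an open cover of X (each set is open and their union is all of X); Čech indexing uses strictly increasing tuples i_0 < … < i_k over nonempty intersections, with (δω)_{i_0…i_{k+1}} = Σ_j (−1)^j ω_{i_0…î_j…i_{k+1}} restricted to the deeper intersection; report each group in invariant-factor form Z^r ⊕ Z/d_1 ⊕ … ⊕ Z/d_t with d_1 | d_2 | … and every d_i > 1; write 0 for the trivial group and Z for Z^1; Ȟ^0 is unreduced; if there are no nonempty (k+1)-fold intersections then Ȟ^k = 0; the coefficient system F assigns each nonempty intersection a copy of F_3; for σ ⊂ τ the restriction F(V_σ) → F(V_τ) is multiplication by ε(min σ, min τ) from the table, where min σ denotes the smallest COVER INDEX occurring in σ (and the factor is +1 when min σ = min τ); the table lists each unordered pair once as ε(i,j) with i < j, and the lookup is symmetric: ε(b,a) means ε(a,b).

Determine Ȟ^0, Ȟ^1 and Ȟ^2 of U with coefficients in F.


Ȟ^0(U;F) ≅ Z/3, Ȟ^1(U;F) ≅ Z/3, Ȟ^2(U;F) ≅ 0

intersection data:
  V12={x6} V15={x10} V23={x2} V34={x4} V45={x1,x7}
C dims 5,5; δ0: rk_F3 4
Ȟ^0 = (5 − 4) − 0 = 1, so Ȟ^0 ≅ Z/3
Ȟ^1 = (5 − 0) − 4 = 1, so Ȟ^1 ≅ Z/3
Ȟ^2 = (0 − 0) − 0 = 0, so Ȟ^2 ≅ 0


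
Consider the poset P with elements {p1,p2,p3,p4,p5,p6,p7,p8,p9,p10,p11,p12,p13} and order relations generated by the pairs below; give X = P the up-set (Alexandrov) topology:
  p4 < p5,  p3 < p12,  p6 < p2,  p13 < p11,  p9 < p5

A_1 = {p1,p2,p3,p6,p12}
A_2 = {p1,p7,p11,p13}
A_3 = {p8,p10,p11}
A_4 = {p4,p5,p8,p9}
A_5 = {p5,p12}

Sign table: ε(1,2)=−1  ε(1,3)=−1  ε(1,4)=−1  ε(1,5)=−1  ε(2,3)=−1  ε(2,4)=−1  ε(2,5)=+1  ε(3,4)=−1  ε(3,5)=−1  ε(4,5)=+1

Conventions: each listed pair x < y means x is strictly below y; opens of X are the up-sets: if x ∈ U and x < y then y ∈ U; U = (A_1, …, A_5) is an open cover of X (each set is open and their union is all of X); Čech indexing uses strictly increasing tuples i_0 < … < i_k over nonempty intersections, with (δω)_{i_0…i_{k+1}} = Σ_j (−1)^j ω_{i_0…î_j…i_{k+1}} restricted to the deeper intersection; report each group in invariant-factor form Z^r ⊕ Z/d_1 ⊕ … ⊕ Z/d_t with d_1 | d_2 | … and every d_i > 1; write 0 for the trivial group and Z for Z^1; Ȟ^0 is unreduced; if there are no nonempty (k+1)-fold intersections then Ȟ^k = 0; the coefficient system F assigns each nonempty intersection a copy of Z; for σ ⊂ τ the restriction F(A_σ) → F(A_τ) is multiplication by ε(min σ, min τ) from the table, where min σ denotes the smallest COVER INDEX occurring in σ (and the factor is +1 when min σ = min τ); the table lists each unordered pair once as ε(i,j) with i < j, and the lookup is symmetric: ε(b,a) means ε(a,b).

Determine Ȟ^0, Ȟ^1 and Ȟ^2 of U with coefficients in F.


cover nerve:
  A12={p1} A15={p12} A23={p11} A34={p8} A45={p5}
C dims 5,5; δ0: rk 4, SNF 1^4
Ȟ^0: (5−4)−0=1 ⇒ Z
Ȟ^1: (5−0)−4=1 ⇒ Z
Ȟ^2: (0−0)−0=0 ⇒ 0

Ȟ^0 ≅ Z, Ȟ^1 ≅ Z, Ȟ^2 ≅ 0


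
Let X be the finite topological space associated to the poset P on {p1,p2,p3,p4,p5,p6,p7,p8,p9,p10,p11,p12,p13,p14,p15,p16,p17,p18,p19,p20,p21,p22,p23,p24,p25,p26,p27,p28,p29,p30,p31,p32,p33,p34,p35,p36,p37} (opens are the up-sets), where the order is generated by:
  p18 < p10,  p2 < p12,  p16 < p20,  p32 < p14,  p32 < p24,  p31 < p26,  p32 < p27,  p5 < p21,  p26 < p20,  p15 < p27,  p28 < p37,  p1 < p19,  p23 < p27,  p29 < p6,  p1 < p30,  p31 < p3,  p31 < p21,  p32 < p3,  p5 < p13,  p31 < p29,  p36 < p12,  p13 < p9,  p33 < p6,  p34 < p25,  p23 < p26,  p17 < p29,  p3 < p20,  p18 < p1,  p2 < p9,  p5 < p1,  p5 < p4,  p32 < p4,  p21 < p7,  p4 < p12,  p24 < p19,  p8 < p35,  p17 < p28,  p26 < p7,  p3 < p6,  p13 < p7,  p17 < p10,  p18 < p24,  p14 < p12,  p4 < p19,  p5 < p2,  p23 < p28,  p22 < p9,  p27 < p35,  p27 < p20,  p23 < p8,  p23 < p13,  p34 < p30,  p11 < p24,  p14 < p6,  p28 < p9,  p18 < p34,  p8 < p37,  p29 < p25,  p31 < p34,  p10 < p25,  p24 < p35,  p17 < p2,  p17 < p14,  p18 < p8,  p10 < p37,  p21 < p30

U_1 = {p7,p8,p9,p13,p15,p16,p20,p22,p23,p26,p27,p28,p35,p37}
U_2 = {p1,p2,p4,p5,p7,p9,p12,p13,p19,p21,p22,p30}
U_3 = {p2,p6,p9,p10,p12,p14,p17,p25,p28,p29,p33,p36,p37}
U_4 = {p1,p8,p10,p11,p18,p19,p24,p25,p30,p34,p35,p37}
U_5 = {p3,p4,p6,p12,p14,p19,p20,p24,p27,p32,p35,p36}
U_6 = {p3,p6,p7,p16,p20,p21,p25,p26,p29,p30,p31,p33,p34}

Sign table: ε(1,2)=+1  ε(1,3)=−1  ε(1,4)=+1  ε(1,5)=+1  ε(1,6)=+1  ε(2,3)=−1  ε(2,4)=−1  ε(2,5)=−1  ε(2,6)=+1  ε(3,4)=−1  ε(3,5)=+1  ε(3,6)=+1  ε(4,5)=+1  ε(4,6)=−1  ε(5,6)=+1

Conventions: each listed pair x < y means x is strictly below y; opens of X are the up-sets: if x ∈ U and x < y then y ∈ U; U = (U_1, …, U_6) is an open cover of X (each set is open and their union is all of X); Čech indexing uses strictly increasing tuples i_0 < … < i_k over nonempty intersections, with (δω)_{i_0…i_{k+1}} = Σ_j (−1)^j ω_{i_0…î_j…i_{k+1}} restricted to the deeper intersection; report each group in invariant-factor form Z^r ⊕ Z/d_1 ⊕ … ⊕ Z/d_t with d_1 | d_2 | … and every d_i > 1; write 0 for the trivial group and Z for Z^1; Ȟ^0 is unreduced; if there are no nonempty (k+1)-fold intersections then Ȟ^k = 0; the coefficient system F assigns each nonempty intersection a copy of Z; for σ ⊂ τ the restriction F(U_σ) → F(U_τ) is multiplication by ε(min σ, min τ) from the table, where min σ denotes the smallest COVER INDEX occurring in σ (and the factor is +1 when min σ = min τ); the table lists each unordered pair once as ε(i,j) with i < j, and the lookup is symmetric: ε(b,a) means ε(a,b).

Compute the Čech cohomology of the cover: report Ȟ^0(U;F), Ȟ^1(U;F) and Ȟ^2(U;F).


nerve simplices:
  U12={p7,p9,p13,p22} U13={p9,p28,p37} U14={p8,p35,p37} U15={p20,p27,p35} U16={p7,p16,p20,p26} U23={p2,p9,p12} U24={p1,p19,p30} U25={p4,p12,p19} U26={p7,p21,p30} U34={p10,p25,p37} U35={p6,p12,p14,p36} U36={p6,p25,p29,p33} U45={p19,p24,p35} U46={p25,p30,p34} U56={p3,p6,p20}
  U123={p9} U126={p7} U134={p37} U145={p35} U156={p20} U235={p12} U245={p19} U246={p30} U346={p25} U356={p6}
C dims 6,15,10; δ0: rk 6, SNF 1^5·2; δ1: rk 9, SNF 1^9
degree 0: 6−6−0 = 0 → Ȟ^0 ≅ 0
degree 1: 15−9−6 = 0 plus torsion [2] → Ȟ^1 ≅ Z/2
degree 2: 10−0−9 = 1 → Ȟ^2 ≅ Z

Ȟ^0 ≅ 0; Ȟ^1 ≅ Z/2; Ȟ^2 ≅ Z


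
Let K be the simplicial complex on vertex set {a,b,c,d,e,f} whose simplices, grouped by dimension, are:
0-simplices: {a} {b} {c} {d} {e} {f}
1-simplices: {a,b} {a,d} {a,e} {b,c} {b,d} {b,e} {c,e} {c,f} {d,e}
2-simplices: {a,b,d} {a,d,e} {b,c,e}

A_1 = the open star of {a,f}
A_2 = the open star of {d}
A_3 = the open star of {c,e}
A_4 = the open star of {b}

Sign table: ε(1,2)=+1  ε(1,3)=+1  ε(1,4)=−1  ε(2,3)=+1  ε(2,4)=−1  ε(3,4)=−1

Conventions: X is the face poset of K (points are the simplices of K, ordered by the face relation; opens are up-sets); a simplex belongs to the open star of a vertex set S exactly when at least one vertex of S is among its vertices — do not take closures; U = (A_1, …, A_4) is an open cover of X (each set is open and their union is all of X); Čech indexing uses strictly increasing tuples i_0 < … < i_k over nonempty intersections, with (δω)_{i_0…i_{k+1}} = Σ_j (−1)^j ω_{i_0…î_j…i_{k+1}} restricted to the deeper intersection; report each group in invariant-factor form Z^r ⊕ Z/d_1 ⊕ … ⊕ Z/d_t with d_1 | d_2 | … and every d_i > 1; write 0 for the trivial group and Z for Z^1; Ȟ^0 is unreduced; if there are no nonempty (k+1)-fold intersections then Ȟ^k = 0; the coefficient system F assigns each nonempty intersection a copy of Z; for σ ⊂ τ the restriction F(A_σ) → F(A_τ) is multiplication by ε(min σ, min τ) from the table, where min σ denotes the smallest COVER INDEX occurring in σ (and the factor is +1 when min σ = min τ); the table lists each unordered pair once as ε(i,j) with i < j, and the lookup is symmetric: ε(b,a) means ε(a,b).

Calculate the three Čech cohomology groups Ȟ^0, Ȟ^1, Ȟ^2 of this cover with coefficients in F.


nonempty intersections:
  A1={{a},{f},{a,b},{a,d},{a,e},{c,f},{a,b,d},{a,d,e}} A2={{d},{a,d},{b,d},{d,e},{a,b,d},{a,d,e}} A3={{c},{e},{a,e},{b,c},{b,e},{c,e},{c,f},{d,e},{a,d,e},{b,c,e}} A4={{b},{a,b},{b,c},{b,d},{b,e},{a,b,d},{b,c,e}}
  A12={{a,d},{a,b,d},{a,d,e}} A13={{a,e},{c,f},{a,d,e}} A14={{a,b},{a,b,d}} A23={{d,e},{a,d,e}} A24={{b,d},{a,b,d}} A34={{b,c},{b,e},{b,c,e}}
  A123={{a,d,e}} A124={{a,b,d}}
C dims 4,6,2; δ0: rk 3, SNF 1^3; δ1: rk 2, SNF 1^2
Ȟ^0: (4−3)−0=1 ⇒ Z
Ȟ^1: (6−2)−3=1 ⇒ Z
Ȟ^2: (2−0)−2=0 ⇒ 0

Ȟ^0 = Z, Ȟ^1 = Z and Ȟ^2 = 0


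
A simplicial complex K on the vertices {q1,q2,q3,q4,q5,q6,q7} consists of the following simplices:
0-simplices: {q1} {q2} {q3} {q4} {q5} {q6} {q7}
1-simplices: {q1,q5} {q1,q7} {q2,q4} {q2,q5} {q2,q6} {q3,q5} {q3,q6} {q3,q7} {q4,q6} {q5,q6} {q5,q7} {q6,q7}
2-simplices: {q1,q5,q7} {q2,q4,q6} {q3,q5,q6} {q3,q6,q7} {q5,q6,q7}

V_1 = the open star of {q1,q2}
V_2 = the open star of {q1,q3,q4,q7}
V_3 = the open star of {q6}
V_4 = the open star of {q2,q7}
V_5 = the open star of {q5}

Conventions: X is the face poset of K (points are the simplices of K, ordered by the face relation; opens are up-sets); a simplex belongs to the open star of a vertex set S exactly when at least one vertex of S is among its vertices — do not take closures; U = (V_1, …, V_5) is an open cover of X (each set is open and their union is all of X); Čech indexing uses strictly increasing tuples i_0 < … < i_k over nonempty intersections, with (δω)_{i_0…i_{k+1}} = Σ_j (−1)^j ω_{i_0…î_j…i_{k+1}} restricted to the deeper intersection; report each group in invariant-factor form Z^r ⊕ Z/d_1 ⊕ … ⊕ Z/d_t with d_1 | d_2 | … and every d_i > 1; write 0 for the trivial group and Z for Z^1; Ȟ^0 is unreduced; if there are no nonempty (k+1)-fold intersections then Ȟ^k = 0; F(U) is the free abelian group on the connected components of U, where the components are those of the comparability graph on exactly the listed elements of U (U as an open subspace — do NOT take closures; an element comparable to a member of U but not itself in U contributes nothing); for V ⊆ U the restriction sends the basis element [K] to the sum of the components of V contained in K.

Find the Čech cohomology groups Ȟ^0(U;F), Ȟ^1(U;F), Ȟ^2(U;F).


cover nerve:
  V1={{q1},{q2},{q1,q5},{q1,q7},{q2,q4},{q2,q5},{q2,q6},{q1,q5,q7},{q2,q4,q6}} V2={{q1},{q3},{q4},{q7},{q1,q5},{q1,q7},{q2,q4},{q3,q5},{q3,q6},{q3,q7},{q4,q6},{q5,q7},{q6,q7},{q1,q5,q7},{q2,q4,q6},{q3,q5,q6},{q3,q6,q7},{q5,q6,q7}} V3={{q6},{q2,q6},{q3,q6},{q4,q6},{q5,q6},{q6,q7},{q2,q4,q6},{q3,q5,q6},{q3,q6,q7},{q5,q6,q7}} V4={{q2},{q7},{q1,q7},{q2,q4},{q2,q5},{q2,q6},{q3,q7},{q5,q7},{q6,q7},{q1,q5,q7},{q2,q4,q6},{q3,q6,q7},{q5,q6,q7}} V5={{q5},{q1,q5},{q2,q5},{q3,q5},{q5,q6},{q5,q7},{q1,q5,q7},{q3,q5,q6},{q5,q6,q7}}
  V12={{q1},{q1,q5},{q1,q7},{q2,q4},{q1,q5,q7},{q2,q4,q6}} V13={{q2,q6},{q2,q4,q6}} V14={{q2},{q1,q7},{q2,q4},{q2,q5},{q2,q6},{q1,q5,q7},{q2,q4,q6}} V15={{q1,q5},{q2,q5},{q1,q5,q7}} V23={{q3,q6},{q4,q6},{q6,q7},{q2,q4,q6},{q3,q5,q6},{q3,q6,q7},{q5,q6,q7}} V24={{q7},{q1,q7},{q2,q4},{q3,q7},{q5,q7},{q6,q7},{q1,q5,q7},{q2,q4,q6},{q3,q6,q7},{q5,q6,q7}} V25={{q1,q5},{q3,q5},{q5,q7},{q1,q5,q7},{q3,q5,q6},{q5,q6,q7}} V34={{q2,q6},{q6,q7},{q2,q4,q6},{q3,q6,q7},{q5,q6,q7}} V35={{q5,q6},{q3,q5,q6},{q5,q6,q7}} V45={{q2,q5},{q5,q7},{q1,q5,q7},{q5,q6,q7}}
  V123={{q2,q4,q6}} V124={{q1,q7},{q2,q4},{q1,q5,q7},{q2,q4,q6}} V125={{q1,q5},{q1,q5,q7}} V134={{q2,q6},{q2,q4,q6}} V145={{q2,q5},{q1,q5,q7}} V234={{q6,q7},{q2,q4,q6},{q3,q6,q7},{q5,q6,q7}} V235={{q3,q5,q6},{q5,q6,q7}} V245={{q5,q7},{q1,q5,q7},{q5,q6,q7}} V345={{q5,q6,q7}}
  V1234={{q2,q4,q6}} V1245={{q1,q5,q7}} V2345={{q5,q6,q7}}
components per intersection:
  V1: {{q1},{q1,q5},{q1,q7},{q1,q5,q7}} {{q2},{q2,q4},{q2,q5},{q2,q6},{q2,q4,q6}}
  V2: {{q1},{q3},{q7},{q1,q5},{q1,q7},{q3,q5},{q3,q6},{q3,q7},{q5,q7},{q6,q7},{q1,q5,q7},{q3,q5,q6},{q3,q6,q7},{q5,q6,q7}} {{q4},{q2,q4},{q4,q6},{q2,q4,q6}}
  V3: {{q6},{q2,q6},{q3,q6},{q4,q6},{q5,q6},{q6,q7},{q2,q4,q6},{q3,q5,q6},{q3,q6,q7},{q5,q6,q7}}
  V4: {{q2},{q2,q4},{q2,q5},{q2,q6},{q2,q4,q6}} {{q7},{q1,q7},{q3,q7},{q5,q7},{q6,q7},{q1,q5,q7},{q3,q6,q7},{q5,q6,q7}}
  V5: {{q5},{q1,q5},{q2,q5},{q3,q5},{q5,q6},{q5,q7},{q1,q5,q7},{q3,q5,q6},{q5,q6,q7}}
  V12: {{q1},{q1,q5},{q1,q7},{q1,q5,q7}} {{q2,q4},{q2,q4,q6}}
  V13: {{q2,q6},{q2,q4,q6}}
  V14: {{q2},{q2,q4},{q2,q5},{q2,q6},{q2,q4,q6}} {{q1,q7},{q1,q5,q7}}
  V15: {{q1,q5},{q1,q5,q7}} {{q2,q5}}
  V23: {{q3,q6},{q6,q7},{q3,q5,q6},{q3,q6,q7},{q5,q6,q7}} {{q4,q6},{q2,q4,q6}}
  V24: {{q7},{q1,q7},{q3,q7},{q5,q7},{q6,q7},{q1,q5,q7},{q3,q6,q7},{q5,q6,q7}} {{q2,q4},{q2,q4,q6}}
  V25: {{q1,q5},{q5,q7},{q1,q5,q7},{q5,q6,q7}} {{q3,q5},{q3,q5,q6}}
  V34: {{q2,q6},{q2,q4,q6}} {{q6,q7},{q3,q6,q7},{q5,q6,q7}}
  V35: {{q5,q6},{q3,q5,q6},{q5,q6,q7}}
  V45: {{q2,q5}} {{q5,q7},{q1,q5,q7},{q5,q6,q7}}
  V123: {{q2,q4,q6}}
  V124: {{q1,q7},{q1,q5,q7}} {{q2,q4},{q2,q4,q6}}
  V125: {{q1,q5},{q1,q5,q7}}
  V134: {{q2,q6},{q2,q4,q6}}
  V145: {{q2,q5}} {{q1,q5,q7}}
  V234: {{q6,q7},{q3,q6,q7},{q5,q6,q7}} {{q2,q4,q6}}
  V235: {{q3,q5,q6}} {{q5,q6,q7}}
  V245: {{q5,q7},{q1,q5,q7},{q5,q6,q7}}
  V345: {{q5,q6,q7}}
  V1234: {{q2,q4,q6}}
  V1245: {{q1,q5,q7}}
  V2345: {{q5,q6,q7}}
C dims 8,18,13,3; δ0: rk 7, SNF 1^7; δ1: rk 10, SNF 1^10; δ2: rk 3, SNF 1^3
Ȟ^0: (8−7)−0=1 ⇒ Z
Ȟ^1: (18−10)−7=1 ⇒ Z
Ȟ^2: (13−3)−10=0 ⇒ 0

Ȟ^0 ≅ Z, Ȟ^1 ≅ Z and Ȟ^2 ≅ 0


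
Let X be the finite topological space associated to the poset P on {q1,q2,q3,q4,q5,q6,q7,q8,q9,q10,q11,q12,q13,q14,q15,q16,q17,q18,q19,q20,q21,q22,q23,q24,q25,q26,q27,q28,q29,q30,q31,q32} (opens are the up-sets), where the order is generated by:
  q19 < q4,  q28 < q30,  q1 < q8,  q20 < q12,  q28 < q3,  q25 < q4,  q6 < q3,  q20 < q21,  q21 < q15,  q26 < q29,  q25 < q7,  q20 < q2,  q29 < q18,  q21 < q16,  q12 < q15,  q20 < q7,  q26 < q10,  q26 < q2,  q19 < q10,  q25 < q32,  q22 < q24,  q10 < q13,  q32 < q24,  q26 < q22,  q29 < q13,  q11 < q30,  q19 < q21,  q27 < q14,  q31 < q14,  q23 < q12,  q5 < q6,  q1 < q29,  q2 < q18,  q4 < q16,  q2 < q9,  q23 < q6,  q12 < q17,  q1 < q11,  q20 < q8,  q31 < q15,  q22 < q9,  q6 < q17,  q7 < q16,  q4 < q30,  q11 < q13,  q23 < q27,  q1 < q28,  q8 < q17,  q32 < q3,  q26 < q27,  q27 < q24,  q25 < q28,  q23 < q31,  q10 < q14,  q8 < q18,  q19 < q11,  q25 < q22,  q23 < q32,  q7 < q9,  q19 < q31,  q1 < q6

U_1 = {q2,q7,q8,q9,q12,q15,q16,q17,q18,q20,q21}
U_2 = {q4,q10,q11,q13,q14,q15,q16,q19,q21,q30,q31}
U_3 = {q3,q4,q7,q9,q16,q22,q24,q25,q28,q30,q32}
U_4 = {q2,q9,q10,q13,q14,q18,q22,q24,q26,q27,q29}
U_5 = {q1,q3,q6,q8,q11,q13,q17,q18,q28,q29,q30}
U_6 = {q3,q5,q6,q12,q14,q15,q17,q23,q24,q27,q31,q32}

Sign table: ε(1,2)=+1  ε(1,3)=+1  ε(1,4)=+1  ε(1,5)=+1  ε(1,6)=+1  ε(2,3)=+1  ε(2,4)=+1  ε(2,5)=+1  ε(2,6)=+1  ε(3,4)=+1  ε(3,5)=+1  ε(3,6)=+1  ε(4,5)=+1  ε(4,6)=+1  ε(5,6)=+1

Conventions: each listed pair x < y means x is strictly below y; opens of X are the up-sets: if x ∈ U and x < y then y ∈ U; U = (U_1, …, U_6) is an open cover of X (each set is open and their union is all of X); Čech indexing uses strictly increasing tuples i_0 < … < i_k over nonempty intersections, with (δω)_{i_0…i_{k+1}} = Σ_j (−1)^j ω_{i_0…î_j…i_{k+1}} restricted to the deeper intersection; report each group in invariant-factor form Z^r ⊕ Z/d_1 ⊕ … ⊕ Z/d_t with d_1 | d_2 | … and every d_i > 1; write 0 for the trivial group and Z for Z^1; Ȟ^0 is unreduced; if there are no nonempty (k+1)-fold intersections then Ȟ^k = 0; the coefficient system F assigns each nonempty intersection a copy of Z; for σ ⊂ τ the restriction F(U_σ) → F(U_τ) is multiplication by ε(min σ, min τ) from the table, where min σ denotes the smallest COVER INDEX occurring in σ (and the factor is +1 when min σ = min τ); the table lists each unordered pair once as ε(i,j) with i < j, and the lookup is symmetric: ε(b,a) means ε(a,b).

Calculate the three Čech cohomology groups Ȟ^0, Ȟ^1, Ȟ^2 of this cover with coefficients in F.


Ȟ^0 = Z, Ȟ^1 = 0 and Ȟ^2 = Z/2

nonempty overlaps:
  U12={q15,q16,q21} U13={q7,q9,q16} U14={q2,q9,q18} U15={q8,q17,q18} U16={q12,q15,q17} U23={q4,q16,q30} U24={q10,q13,q14} U25={q11,q13,q30} U26={q14,q15,q31} U34={q9,q22,q24} U35={q3,q28,q30} U36={q3,q24,q32} U45={q13,q18,q29} U46={q14,q24,q27} U56={q3,q6,q17}
  U123={q16} U126={q15} U134={q9} U145={q18} U156={q17} U235={q30} U245={q13} U246={q14} U346={q24} U356={q3}
C dims 6,15,10; δ0: rk 5, SNF 1^5; δ1: rk 10, SNF 1^9·2
degree 0: 6−5−0 = 1 → Ȟ^0 ≅ Z
degree 1: 15−10−5 = 0 → Ȟ^1 ≅ 0
degree 2: 10−0−10 = 0 plus torsion [2] → Ȟ^2 ≅ Z/2


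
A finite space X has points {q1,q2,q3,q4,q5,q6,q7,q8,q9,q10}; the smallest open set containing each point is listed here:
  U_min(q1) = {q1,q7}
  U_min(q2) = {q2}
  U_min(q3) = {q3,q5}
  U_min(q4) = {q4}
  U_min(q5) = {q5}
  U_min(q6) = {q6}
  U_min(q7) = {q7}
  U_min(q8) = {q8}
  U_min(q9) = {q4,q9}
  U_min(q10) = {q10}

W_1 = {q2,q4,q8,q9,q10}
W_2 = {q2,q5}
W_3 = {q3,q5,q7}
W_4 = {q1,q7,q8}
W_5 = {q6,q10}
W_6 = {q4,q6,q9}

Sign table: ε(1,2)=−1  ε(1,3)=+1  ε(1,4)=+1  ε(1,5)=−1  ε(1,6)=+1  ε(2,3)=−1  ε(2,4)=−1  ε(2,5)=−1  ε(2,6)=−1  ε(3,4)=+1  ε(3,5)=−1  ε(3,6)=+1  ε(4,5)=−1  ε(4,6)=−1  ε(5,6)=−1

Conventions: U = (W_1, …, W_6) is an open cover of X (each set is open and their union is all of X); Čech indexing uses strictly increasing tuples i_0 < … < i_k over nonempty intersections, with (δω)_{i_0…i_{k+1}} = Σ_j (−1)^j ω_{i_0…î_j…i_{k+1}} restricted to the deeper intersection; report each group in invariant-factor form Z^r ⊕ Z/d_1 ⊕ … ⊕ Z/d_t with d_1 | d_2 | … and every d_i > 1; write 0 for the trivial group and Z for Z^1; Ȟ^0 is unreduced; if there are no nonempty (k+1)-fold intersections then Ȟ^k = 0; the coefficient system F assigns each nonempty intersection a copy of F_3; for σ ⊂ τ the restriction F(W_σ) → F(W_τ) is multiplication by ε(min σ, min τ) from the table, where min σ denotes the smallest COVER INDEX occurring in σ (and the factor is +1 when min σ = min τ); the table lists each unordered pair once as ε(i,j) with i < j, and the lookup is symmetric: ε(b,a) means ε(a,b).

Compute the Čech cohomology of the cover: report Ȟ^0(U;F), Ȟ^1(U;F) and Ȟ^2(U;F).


Ȟ^0 = Z/3, Ȟ^1 = Z/3 ⊕ Z/3 and Ȟ^2 = 0

nerve of the cover:
  W12={q2} W14={q8} W15={q10} W16={q4,q9} W23={q5} W34={q7} W56={q6}
C dims 6,7; δ0: rk_F3 5
Ȟ^0 = (6 − 5) − 0 = 1, so Ȟ^0 ≅ Z/3
Ȟ^1 = (7 − 0) − 5 = 2, so Ȟ^1 ≅ Z/3 ⊕ Z/3
Ȟ^2 = (0 − 0) − 0 = 0, so Ȟ^2 ≅ 0


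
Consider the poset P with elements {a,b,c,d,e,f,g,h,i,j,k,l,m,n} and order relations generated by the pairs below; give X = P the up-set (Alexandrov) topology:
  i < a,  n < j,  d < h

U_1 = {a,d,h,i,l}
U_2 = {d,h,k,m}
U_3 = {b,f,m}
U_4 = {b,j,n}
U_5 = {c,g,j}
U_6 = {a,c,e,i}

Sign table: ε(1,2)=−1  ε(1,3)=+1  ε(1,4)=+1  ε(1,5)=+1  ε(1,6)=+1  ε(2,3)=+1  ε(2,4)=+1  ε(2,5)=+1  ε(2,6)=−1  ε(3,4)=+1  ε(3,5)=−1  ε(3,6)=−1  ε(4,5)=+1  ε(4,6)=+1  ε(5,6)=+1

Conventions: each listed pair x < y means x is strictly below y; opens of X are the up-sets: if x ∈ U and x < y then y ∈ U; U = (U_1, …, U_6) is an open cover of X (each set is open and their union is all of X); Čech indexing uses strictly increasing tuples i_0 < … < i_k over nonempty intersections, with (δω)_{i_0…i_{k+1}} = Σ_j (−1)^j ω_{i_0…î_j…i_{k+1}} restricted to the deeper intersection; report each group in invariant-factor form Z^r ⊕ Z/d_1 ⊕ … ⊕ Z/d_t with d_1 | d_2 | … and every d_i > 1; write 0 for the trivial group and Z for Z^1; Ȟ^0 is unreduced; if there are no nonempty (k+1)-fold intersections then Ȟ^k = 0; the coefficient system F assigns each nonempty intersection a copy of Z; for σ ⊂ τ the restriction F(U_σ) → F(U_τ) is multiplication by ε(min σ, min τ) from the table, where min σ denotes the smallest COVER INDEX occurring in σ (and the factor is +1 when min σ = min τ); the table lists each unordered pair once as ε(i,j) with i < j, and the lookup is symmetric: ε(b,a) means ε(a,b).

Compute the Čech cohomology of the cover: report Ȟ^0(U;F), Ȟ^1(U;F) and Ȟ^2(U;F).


Ȟ^0 = 0,  Ȟ^1 = Z/2,  Ȟ^2 = 0

nonempty overlaps:
  U12={d,h} U16={a,i} U23={m} U34={b} U45={j} U56={c}
C dims 6,6; δ0: rk 6, SNF 1^5·2
degree 0: 6−6−0 = 0 → Ȟ^0 ≅ 0
degree 1: 6−0−6 = 0 plus torsion [2] → Ȟ^1 ≅ Z/2
degree 2: 0−0−0 = 0 → Ȟ^2 ≅ 0


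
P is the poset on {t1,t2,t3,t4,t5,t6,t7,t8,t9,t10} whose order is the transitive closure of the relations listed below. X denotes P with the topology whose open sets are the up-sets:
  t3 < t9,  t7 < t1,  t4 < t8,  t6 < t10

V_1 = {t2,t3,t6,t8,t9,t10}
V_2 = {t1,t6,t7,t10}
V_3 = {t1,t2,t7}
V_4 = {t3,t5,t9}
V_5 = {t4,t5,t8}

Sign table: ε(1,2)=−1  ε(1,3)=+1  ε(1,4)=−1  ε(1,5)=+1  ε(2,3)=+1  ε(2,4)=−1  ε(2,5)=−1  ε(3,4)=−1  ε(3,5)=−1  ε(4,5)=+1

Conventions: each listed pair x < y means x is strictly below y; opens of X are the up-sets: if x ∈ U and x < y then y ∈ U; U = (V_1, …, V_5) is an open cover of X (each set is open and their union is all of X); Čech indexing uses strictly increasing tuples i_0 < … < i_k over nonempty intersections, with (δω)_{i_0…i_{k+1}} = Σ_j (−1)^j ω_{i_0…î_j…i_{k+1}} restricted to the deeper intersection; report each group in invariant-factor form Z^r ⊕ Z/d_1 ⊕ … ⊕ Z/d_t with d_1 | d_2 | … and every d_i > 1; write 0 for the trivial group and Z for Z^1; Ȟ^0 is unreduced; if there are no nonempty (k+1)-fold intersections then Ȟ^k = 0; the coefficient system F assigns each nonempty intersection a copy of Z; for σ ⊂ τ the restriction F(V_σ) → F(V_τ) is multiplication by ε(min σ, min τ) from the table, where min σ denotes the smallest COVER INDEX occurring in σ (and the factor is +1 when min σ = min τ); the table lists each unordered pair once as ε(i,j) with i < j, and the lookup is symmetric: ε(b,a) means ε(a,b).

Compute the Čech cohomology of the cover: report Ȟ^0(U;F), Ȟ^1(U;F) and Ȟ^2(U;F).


nerve of the cover:
  V12={t6,t10} V13={t2} V14={t3,t9} V15={t8} V23={t1,t7} V45={t5}
C dims 5,6; δ0: rk 5, SNF 1^4·2
Ȟ^0 = (5 − 5) − 0 = 0, so Ȟ^0 ≅ 0
Ȟ^1 = (6 − 0) − 5 = 1 plus torsion [2], so Ȟ^1 ≅ Z ⊕ Z/2
Ȟ^2 = (0 − 0) − 0 = 0, so Ȟ^2 ≅ 0

Ȟ^0(U;F) ≅ 0, Ȟ^1(U;F) ≅ Z ⊕ Z/2, Ȟ^2(U;F) ≅ 0


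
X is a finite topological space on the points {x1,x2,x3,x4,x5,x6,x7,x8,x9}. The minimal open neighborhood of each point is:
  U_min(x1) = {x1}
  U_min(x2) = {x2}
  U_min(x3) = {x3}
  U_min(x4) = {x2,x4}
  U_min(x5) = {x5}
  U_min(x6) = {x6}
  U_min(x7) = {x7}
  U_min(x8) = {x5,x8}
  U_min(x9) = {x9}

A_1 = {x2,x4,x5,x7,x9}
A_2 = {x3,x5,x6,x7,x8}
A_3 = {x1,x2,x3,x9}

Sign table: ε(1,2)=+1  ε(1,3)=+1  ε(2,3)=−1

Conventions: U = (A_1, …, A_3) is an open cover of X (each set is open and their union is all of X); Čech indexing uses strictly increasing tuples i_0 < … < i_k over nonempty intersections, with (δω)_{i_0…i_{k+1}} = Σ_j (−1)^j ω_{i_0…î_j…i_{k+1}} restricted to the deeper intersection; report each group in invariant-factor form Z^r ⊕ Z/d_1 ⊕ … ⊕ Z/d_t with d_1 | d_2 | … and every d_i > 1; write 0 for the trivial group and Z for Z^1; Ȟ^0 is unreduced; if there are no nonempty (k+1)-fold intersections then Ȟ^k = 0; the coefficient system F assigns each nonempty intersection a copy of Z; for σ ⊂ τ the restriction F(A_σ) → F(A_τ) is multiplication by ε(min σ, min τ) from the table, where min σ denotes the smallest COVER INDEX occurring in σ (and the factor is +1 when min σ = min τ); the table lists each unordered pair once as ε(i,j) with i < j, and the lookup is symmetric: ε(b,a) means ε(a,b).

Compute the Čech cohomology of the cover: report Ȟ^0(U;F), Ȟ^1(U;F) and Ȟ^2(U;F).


Ȟ^0(U;F) ≅ 0,  Ȟ^1(U;F) ≅ Z/2,  Ȟ^2(U;F) ≅ 0

nerve simplices:
  A12={x5,x7} A13={x2,x9} A23={x3}
C dims 3,3; δ0: rk 3, SNF 1^2·2
degree 0: 3−3−0 = 0 → Ȟ^0 ≅ 0
degree 1: 3−0−3 = 0 plus torsion [2] → Ȟ^1 ≅ Z/2
degree 2: 0−0−0 = 0 → Ȟ^2 ≅ 0


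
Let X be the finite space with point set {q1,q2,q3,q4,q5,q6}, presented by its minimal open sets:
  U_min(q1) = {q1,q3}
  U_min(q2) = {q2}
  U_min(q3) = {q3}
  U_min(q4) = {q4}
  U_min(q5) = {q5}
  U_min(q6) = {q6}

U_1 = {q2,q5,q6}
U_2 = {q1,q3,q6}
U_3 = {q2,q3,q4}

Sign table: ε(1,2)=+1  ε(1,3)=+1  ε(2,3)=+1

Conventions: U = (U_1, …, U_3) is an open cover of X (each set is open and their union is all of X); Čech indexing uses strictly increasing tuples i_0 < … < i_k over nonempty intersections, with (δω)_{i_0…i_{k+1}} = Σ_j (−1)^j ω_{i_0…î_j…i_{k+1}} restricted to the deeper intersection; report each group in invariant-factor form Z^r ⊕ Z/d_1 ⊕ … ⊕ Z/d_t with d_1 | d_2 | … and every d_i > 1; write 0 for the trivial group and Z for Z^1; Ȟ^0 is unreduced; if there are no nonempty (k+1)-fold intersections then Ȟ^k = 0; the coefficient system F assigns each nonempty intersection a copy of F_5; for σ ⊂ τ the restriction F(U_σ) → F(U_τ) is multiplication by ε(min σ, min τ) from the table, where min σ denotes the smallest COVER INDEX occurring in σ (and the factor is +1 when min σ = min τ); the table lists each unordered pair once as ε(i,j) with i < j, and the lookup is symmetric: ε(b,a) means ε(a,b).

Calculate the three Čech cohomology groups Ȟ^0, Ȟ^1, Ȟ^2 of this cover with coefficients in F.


Ȟ^0 = Z/5; Ȟ^1 = Z/5; Ȟ^2 = 0

nonempty intersections:
  U12={q6} U13={q2} U23={q3}
C dims 3,3; δ0: rk_F5 2
Ȟ^0: (3−2)−0=1 ⇒ Z/5
Ȟ^1: (3−0)−2=1 ⇒ Z/5
Ȟ^2: (0−0)−0=0 ⇒ 0


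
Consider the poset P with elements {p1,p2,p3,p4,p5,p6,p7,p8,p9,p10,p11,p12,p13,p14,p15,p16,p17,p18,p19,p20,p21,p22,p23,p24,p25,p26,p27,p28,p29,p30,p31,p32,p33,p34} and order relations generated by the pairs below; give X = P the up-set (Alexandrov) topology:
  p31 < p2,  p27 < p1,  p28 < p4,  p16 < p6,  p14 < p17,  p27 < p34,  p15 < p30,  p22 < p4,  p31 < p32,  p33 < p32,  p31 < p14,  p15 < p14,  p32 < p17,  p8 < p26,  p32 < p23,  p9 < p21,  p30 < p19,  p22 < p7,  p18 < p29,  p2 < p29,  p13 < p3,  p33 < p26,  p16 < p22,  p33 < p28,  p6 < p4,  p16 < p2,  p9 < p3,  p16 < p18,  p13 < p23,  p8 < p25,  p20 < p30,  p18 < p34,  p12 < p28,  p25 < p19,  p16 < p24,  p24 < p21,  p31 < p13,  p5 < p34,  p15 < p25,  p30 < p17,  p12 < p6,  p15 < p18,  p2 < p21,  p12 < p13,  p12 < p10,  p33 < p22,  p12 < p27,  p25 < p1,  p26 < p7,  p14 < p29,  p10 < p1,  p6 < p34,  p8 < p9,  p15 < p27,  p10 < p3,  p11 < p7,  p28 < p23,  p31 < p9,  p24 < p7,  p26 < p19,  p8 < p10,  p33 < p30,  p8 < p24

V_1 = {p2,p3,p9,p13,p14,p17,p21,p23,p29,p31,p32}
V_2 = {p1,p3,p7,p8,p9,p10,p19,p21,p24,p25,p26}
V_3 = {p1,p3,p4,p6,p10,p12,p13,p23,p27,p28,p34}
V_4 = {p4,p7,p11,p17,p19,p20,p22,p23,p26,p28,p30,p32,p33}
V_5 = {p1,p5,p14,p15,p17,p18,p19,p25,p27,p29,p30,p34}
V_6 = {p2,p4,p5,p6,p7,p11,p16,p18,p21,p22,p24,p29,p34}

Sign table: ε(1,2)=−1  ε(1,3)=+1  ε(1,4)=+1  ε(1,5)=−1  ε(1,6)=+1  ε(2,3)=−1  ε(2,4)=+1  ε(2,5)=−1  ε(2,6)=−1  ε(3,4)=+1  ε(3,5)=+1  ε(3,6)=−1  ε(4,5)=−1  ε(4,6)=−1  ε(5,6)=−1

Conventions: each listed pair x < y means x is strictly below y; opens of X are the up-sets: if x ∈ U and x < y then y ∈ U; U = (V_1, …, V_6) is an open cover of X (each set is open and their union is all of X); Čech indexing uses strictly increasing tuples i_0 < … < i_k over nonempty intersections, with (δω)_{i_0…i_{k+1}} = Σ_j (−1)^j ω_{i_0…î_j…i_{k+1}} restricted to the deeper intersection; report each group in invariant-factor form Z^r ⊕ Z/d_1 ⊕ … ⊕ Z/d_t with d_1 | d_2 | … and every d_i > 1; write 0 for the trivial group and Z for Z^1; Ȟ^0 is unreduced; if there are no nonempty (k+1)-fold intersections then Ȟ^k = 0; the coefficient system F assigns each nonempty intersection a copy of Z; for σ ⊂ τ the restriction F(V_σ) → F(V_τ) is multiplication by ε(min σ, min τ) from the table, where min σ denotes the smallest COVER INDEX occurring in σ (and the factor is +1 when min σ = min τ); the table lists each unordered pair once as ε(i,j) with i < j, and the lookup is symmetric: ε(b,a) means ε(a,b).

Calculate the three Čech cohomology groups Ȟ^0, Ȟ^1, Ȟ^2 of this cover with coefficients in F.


cover nerve:
  V12={p3,p9,p21} V13={p3,p13,p23} V14={p17,p23,p32} V15={p14,p17,p29} V16={p2,p21,p29} V23={p1,p3,p10} V24={p7,p19,p26} V25={p1,p19,p25} V26={p7,p21,p24} V34={p4,p23,p28} V35={p1,p27,p34} V36={p4,p6,p34} V45={p17,p19,p30} V46={p4,p7,p11,p22} V56={p5,p18,p29,p34}
  V123={p3} V126={p21} V134={p23} V145={p17} V156={p29} V235={p1} V245={p19} V246={p7} V346={p4} V356={p34}
C dims 6,15,10; δ0: rk 6, SNF 1^5·2; δ1: rk 9, SNF 1^9
Ȟ^0: (6−6)−0=0 ⇒ 0
Ȟ^1: (15−9)−6=0 plus torsion [2] ⇒ Z/2
Ȟ^2: (10−0)−9=1 ⇒ Z

Ȟ^0(U;F) ≅ 0, Ȟ^1(U;F) ≅ Z/2 and Ȟ^2(U;F) ≅ Z


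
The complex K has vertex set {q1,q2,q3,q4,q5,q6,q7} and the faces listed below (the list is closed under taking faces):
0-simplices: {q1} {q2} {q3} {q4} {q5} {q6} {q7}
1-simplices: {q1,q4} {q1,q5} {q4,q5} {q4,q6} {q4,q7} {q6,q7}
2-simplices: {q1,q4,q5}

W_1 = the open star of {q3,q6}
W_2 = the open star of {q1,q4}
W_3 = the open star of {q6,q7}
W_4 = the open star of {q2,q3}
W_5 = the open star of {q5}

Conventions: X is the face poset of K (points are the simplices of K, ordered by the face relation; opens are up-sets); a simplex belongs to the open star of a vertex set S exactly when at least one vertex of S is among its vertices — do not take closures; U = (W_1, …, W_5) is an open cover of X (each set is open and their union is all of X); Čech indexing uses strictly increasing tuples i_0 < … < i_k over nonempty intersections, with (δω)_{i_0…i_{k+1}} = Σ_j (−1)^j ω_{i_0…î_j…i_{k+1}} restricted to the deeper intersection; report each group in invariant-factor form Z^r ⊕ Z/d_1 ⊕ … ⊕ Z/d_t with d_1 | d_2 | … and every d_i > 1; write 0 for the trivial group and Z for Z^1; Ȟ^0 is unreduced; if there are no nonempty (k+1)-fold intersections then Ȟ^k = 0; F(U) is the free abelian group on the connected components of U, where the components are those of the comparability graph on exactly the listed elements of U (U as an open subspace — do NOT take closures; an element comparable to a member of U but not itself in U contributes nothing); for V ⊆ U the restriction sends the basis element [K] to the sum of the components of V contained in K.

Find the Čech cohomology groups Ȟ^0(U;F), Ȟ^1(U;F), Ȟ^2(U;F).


Ȟ^0 ≅ Z^3,  Ȟ^1 ≅ Z,  Ȟ^2 ≅ 0

nerve of the cover:
  W1={{q3},{q6},{q4,q6},{q6,q7}} W2={{q1},{q4},{q1,q4},{q1,q5},{q4,q5},{q4,q6},{q4,q7},{q1,q4,q5}} W3={{q6},{q7},{q4,q6},{q4,q7},{q6,q7}} W4={{q2},{q3}} W5={{q5},{q1,q5},{q4,q5},{q1,q4,q5}}
  W12={{q4,q6}} W13={{q6},{q4,q6},{q6,q7}} W14={{q3}} W23={{q4,q6},{q4,q7}} W25={{q1,q5},{q4,q5},{q1,q4,q5}}
  W123={{q4,q6}}
components per intersection:
  W1: {{q3}} {{q6},{q4,q6},{q6,q7}}
  W2: {{q1},{q4},{q1,q4},{q1,q5},{q4,q5},{q4,q6},{q4,q7},{q1,q4,q5}}
  W3: {{q6},{q7},{q4,q6},{q4,q7},{q6,q7}}
  W4: {{q2}} {{q3}}
  W5: {{q5},{q1,q5},{q4,q5},{q1,q4,q5}}
  W12: {{q4,q6}}
  W13: {{q6},{q4,q6},{q6,q7}}
  W14: {{q3}}
  W23: {{q4,q6}} {{q4,q7}}
  W25: {{q1,q5},{q4,q5},{q1,q4,q5}}
  W123: {{q4,q6}}
C dims 7,6,1; δ0: rk 4, SNF 1^4; δ1: rk 1, SNF 1^1
Ȟ^0 = (7 − 4) − 0 = 3, so Ȟ^0 ≅ Z^3
Ȟ^1 = (6 − 1) − 4 = 1, so Ȟ^1 ≅ Z
Ȟ^2 = (1 − 0) − 1 = 0, so Ȟ^2 ≅ 0


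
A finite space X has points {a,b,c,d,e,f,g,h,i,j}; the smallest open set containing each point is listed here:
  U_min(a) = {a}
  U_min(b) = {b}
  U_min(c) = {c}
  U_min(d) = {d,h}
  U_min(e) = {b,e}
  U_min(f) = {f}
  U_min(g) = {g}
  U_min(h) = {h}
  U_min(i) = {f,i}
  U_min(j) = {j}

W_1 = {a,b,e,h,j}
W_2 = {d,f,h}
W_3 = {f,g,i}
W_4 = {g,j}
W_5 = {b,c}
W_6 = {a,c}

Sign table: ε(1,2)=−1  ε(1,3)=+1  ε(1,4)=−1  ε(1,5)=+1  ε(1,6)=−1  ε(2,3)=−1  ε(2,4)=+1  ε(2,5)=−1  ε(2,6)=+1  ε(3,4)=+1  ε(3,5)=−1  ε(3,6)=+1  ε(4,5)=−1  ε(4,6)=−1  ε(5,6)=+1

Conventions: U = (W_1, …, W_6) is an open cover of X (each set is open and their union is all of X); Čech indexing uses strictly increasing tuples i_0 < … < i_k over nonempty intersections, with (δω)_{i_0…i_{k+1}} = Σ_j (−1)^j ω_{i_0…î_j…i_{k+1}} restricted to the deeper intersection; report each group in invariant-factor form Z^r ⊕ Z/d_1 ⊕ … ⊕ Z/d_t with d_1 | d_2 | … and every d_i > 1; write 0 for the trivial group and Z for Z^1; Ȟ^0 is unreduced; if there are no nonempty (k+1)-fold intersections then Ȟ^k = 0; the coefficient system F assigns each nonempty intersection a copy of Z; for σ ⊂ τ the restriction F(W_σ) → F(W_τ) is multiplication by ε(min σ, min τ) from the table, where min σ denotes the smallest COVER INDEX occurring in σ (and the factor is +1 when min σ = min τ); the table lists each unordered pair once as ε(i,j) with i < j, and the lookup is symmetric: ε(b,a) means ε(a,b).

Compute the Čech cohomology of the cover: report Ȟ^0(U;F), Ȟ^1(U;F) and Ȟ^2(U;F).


Ȟ^0 = 0,  Ȟ^1 = Z ⊕ Z/2,  Ȟ^2 = 0

nonempty intersections:
  W12={h} W14={j} W15={b} W16={a} W23={f} W34={g} W56={c}
C dims 6,7; δ0: rk 6, SNF 1^5·2
Ȟ^0: (6−6)−0=0 ⇒ 0
Ȟ^1: (7−0)−6=1 plus torsion [2] ⇒ Z ⊕ Z/2
Ȟ^2: (0−0)−0=0 ⇒ 0


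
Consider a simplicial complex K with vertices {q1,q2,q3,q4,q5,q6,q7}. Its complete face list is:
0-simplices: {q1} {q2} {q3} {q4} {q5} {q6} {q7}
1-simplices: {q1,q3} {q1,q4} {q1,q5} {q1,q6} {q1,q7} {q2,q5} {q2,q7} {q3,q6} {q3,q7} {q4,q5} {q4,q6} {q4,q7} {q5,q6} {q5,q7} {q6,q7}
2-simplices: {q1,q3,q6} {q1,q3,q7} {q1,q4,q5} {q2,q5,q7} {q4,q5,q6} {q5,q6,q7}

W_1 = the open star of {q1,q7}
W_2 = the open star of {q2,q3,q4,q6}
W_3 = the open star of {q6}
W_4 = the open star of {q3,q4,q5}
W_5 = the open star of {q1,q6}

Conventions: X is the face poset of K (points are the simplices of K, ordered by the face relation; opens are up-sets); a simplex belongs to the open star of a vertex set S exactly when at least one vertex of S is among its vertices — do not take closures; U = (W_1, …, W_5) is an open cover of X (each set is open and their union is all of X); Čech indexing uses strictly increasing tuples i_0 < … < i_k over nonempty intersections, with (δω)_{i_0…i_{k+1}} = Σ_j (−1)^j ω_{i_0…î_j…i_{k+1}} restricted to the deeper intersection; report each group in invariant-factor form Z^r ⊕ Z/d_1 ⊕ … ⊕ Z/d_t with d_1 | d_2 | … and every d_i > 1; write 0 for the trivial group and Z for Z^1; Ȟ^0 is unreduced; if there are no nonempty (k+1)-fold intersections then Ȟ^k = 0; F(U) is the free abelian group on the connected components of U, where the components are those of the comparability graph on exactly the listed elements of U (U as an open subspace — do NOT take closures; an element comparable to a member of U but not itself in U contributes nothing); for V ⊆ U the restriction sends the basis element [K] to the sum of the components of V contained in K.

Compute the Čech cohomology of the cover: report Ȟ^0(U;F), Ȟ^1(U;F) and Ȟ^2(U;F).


Ȟ^0 ≅ Z, Ȟ^1 ≅ Z^3, Ȟ^2 ≅ 0

cover nerve:
  W1={{q1},{q7},{q1,q3},{q1,q4},{q1,q5},{q1,q6},{q1,q7},{q2,q7},{q3,q7},{q4,q7},{q5,q7},{q6,q7},{q1,q3,q6},{q1,q3,q7},{q1,q4,q5},{q2,q5,q7},{q5,q6,q7}} W2={{q2},{q3},{q4},{q6},{q1,q3},{q1,q4},{q1,q6},{q2,q5},{q2,q7},{q3,q6},{q3,q7},{q4,q5},{q4,q6},{q4,q7},{q5,q6},{q6,q7},{q1,q3,q6},{q1,q3,q7},{q1,q4,q5},{q2,q5,q7},{q4,q5,q6},{q5,q6,q7}} W3={{q6},{q1,q6},{q3,q6},{q4,q6},{q5,q6},{q6,q7},{q1,q3,q6},{q4,q5,q6},{q5,q6,q7}} W4={{q3},{q4},{q5},{q1,q3},{q1,q4},{q1,q5},{q2,q5},{q3,q6},{q3,q7},{q4,q5},{q4,q6},{q4,q7},{q5,q6},{q5,q7},{q1,q3,q6},{q1,q3,q7},{q1,q4,q5},{q2,q5,q7},{q4,q5,q6},{q5,q6,q7}} W5={{q1},{q6},{q1,q3},{q1,q4},{q1,q5},{q1,q6},{q1,q7},{q3,q6},{q4,q6},{q5,q6},{q6,q7},{q1,q3,q6},{q1,q3,q7},{q1,q4,q5},{q4,q5,q6},{q5,q6,q7}}
  W12={{q1,q3},{q1,q4},{q1,q6},{q2,q7},{q3,q7},{q4,q7},{q6,q7},{q1,q3,q6},{q1,q3,q7},{q1,q4,q5},{q2,q5,q7},{q5,q6,q7}} W13={{q1,q6},{q6,q7},{q1,q3,q6},{q5,q6,q7}} W14={{q1,q3},{q1,q4},{q1,q5},{q3,q7},{q4,q7},{q5,q7},{q1,q3,q6},{q1,q3,q7},{q1,q4,q5},{q2,q5,q7},{q5,q6,q7}} W15={{q1},{q1,q3},{q1,q4},{q1,q5},{q1,q6},{q1,q7},{q6,q7},{q1,q3,q6},{q1,q3,q7},{q1,q4,q5},{q5,q6,q7}} W23={{q6},{q1,q6},{q3,q6},{q4,q6},{q5,q6},{q6,q7},{q1,q3,q6},{q4,q5,q6},{q5,q6,q7}} W24={{q3},{q4},{q1,q3},{q1,q4},{q2,q5},{q3,q6},{q3,q7},{q4,q5},{q4,q6},{q4,q7},{q5,q6},{q1,q3,q6},{q1,q3,q7},{q1,q4,q5},{q2,q5,q7},{q4,q5,q6},{q5,q6,q7}} W25={{q6},{q1,q3},{q1,q4},{q1,q6},{q3,q6},{q4,q6},{q5,q6},{q6,q7},{q1,q3,q6},{q1,q3,q7},{q1,q4,q5},{q4,q5,q6},{q5,q6,q7}} W34={{q3,q6},{q4,q6},{q5,q6},{q1,q3,q6},{q4,q5,q6},{q5,q6,q7}} W35={{q6},{q1,q6},{q3,q6},{q4,q6},{q5,q6},{q6,q7},{q1,q3,q6},{q4,q5,q6},{q5,q6,q7}} W45={{q1,q3},{q1,q4},{q1,q5},{q3,q6},{q4,q6},{q5,q6},{q1,q3,q6},{q1,q3,q7},{q1,q4,q5},{q4,q5,q6},{q5,q6,q7}}
  W123={{q1,q6},{q6,q7},{q1,q3,q6},{q5,q6,q7}} W124={{q1,q3},{q1,q4},{q3,q7},{q4,q7},{q1,q3,q6},{q1,q3,q7},{q1,q4,q5},{q2,q5,q7},{q5,q6,q7}} W125={{q1,q3},{q1,q4},{q1,q6},{q6,q7},{q1,q3,q6},{q1,q3,q7},{q1,q4,q5},{q5,q6,q7}} W134={{q1,q3,q6},{q5,q6,q7}} W135={{q1,q6},{q6,q7},{q1,q3,q6},{q5,q6,q7}} W145={{q1,q3},{q1,q4},{q1,q5},{q1,q3,q6},{q1,q3,q7},{q1,q4,q5},{q5,q6,q7}} W234={{q3,q6},{q4,q6},{q5,q6},{q1,q3,q6},{q4,q5,q6},{q5,q6,q7}} W235={{q6},{q1,q6},{q3,q6},{q4,q6},{q5,q6},{q6,q7},{q1,q3,q6},{q4,q5,q6},{q5,q6,q7}} W245={{q1,q3},{q1,q4},{q3,q6},{q4,q6},{q5,q6},{q1,q3,q6},{q1,q3,q7},{q1,q4,q5},{q4,q5,q6},{q5,q6,q7}} W345={{q3,q6},{q4,q6},{q5,q6},{q1,q3,q6},{q4,q5,q6},{q5,q6,q7}}
  W1234={{q1,q3,q6},{q5,q6,q7}} W1235={{q1,q6},{q6,q7},{q1,q3,q6},{q5,q6,q7}} W1245={{q1,q3},{q1,q4},{q1,q3,q6},{q1,q3,q7},{q1,q4,q5},{q5,q6,q7}} W1345={{q1,q3,q6},{q5,q6,q7}} W2345={{q3,q6},{q4,q6},{q5,q6},{q1,q3,q6},{q4,q5,q6},{q5,q6,q7}}
  W12345={{q1,q3,q6},{q5,q6,q7}}
components per intersection:
  W1: {{q1},{q7},{q1,q3},{q1,q4},{q1,q5},{q1,q6},{q1,q7},{q2,q7},{q3,q7},{q4,q7},{q5,q7},{q6,q7},{q1,q3,q6},{q1,q3,q7},{q1,q4,q5},{q2,q5,q7},{q5,q6,q7}}
  W2: {{q2},{q2,q5},{q2,q7},{q2,q5,q7}} {{q3},{q4},{q6},{q1,q3},{q1,q4},{q1,q6},{q3,q6},{q3,q7},{q4,q5},{q4,q6},{q4,q7},{q5,q6},{q6,q7},{q1,q3,q6},{q1,q3,q7},{q1,q4,q5},{q4,q5,q6},{q5,q6,q7}}
  W3: {{q6},{q1,q6},{q3,q6},{q4,q6},{q5,q6},{q6,q7},{q1,q3,q6},{q4,q5,q6},{q5,q6,q7}}
  W4: {{q3},{q1,q3},{q3,q6},{q3,q7},{q1,q3,q6},{q1,q3,q7}} {{q4},{q5},{q1,q4},{q1,q5},{q2,q5},{q4,q5},{q4,q6},{q4,q7},{q5,q6},{q5,q7},{q1,q4,q5},{q2,q5,q7},{q4,q5,q6},{q5,q6,q7}}
  W5: {{q1},{q6},{q1,q3},{q1,q4},{q1,q5},{q1,q6},{q1,q7},{q3,q6},{q4,q6},{q5,q6},{q6,q7},{q1,q3,q6},{q1,q3,q7},{q1,q4,q5},{q4,q5,q6},{q5,q6,q7}}
  W12: {{q1,q3},{q1,q6},{q3,q7},{q1,q3,q6},{q1,q3,q7}} {{q1,q4},{q1,q4,q5}} {{q2,q7},{q2,q5,q7}} {{q4,q7}} {{q6,q7},{q5,q6,q7}}
  W13: {{q1,q6},{q1,q3,q6}} {{q6,q7},{q5,q6,q7}}
  W14: {{q1,q3},{q3,q7},{q1,q3,q6},{q1,q3,q7}} {{q1,q4},{q1,q5},{q1,q4,q5}} {{q4,q7}} {{q5,q7},{q2,q5,q7},{q5,q6,q7}}
  W15: {{q1},{q1,q3},{q1,q4},{q1,q5},{q1,q6},{q1,q7},{q1,q3,q6},{q1,q3,q7},{q1,q4,q5}} {{q6,q7},{q5,q6,q7}}
  W23: {{q6},{q1,q6},{q3,q6},{q4,q6},{q5,q6},{q6,q7},{q1,q3,q6},{q4,q5,q6},{q5,q6,q7}}
  W24: {{q3},{q1,q3},{q3,q6},{q3,q7},{q1,q3,q6},{q1,q3,q7}} {{q4},{q1,q4},{q4,q5},{q4,q6},{q4,q7},{q5,q6},{q1,q4,q5},{q4,q5,q6},{q5,q6,q7}} {{q2,q5},{q2,q5,q7}}
  W25: {{q6},{q1,q3},{q1,q6},{q3,q6},{q4,q6},{q5,q6},{q6,q7},{q1,q3,q6},{q1,q3,q7},{q4,q5,q6},{q5,q6,q7}} {{q1,q4},{q1,q4,q5}}
  W34: {{q3,q6},{q1,q3,q6}} {{q4,q6},{q5,q6},{q4,q5,q6},{q5,q6,q7}}
  W35: {{q6},{q1,q6},{q3,q6},{q4,q6},{q5,q6},{q6,q7},{q1,q3,q6},{q4,q5,q6},{q5,q6,q7}}
  W45: {{q1,q3},{q3,q6},{q1,q3,q6},{q1,q3,q7}} {{q1,q4},{q1,q5},{q1,q4,q5}} {{q4,q6},{q5,q6},{q4,q5,q6},{q5,q6,q7}}
  W123: {{q1,q6},{q1,q3,q6}} {{q6,q7},{q5,q6,q7}}
  W124: {{q1,q3},{q3,q7},{q1,q3,q6},{q1,q3,q7}} {{q1,q4},{q1,q4,q5}} {{q4,q7}} {{q2,q5,q7}} {{q5,q6,q7}}
  W125: {{q1,q3},{q1,q6},{q1,q3,q6},{q1,q3,q7}} {{q1,q4},{q1,q4,q5}} {{q6,q7},{q5,q6,q7}}
  W134: {{q1,q3,q6}} {{q5,q6,q7}}
  W135: {{q1,q6},{q1,q3,q6}} {{q6,q7},{q5,q6,q7}}
  W145: {{q1,q3},{q1,q3,q6},{q1,q3,q7}} {{q1,q4},{q1,q5},{q1,q4,q5}} {{q5,q6,q7}}
  W234: {{q3,q6},{q1,q3,q6}} {{q4,q6},{q5,q6},{q4,q5,q6},{q5,q6,q7}}
  W235: {{q6},{q1,q6},{q3,q6},{q4,q6},{q5,q6},{q6,q7},{q1,q3,q6},{q4,q5,q6},{q5,q6,q7}}
  W245: {{q1,q3},{q3,q6},{q1,q3,q6},{q1,q3,q7}} {{q1,q4},{q1,q4,q5}} {{q4,q6},{q5,q6},{q4,q5,q6},{q5,q6,q7}}
  W345: {{q3,q6},{q1,q3,q6}} {{q4,q6},{q5,q6},{q4,q5,q6},{q5,q6,q7}}
  W1234: {{q1,q3,q6}} {{q5,q6,q7}}
  W1235: {{q1,q6},{q1,q3,q6}} {{q6,q7},{q5,q6,q7}}
  W1245: {{q1,q3},{q1,q3,q6},{q1,q3,q7}} {{q1,q4},{q1,q4,q5}} {{q5,q6,q7}}
  W1345: {{q1,q3,q6}} {{q5,q6,q7}}
  W2345: {{q3,q6},{q1,q3,q6}} {{q4,q6},{q5,q6},{q4,q5,q6},{q5,q6,q7}}
  W12345: {{q1,q3,q6}} {{q5,q6,q7}}
C dims 7,25,25,11; δ0: rk 6, SNF 1^6; δ1: rk 16, SNF 1^16; δ2: rk 9, SNF 1^9
Ȟ^0: (7−6)−0=1 ⇒ Z
Ȟ^1: (25−16)−6=3 ⇒ Z^3
Ȟ^2: (25−9)−16=0 ⇒ 0
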